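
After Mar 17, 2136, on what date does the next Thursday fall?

Mar 17, 2136 is a Saturday.
From Saturday to the next Thursday is 5 days.
Mar 17, 2136 + 5 = Mar 22, 2136.

March 22, 2136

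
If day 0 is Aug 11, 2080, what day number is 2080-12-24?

Aug 11, 2080 → Sep 11, 2080: 31 days (August has 31).
Sep 11, 2080 → Oct 11, 2080: 30 days (September has 30).
Oct 11, 2080 → Nov 11, 2080: 31 days (October has 31).
Nov 11, 2080 → Dec 11, 2080: 30 days (November has 30).
Dec 11, 2080 → Dec 24, 2080: 13 days.
Total: 135 days.

135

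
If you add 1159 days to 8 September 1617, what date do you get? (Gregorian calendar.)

November 10, 1620

+365 (one year) → Sep 8, 1618 (794 left).
+365 (one year) → Sep 8, 1619 (429 left).
+366 (one year; includes Feb 29, 1620) → Sep 8, 1620 (63 left).
Sep has 30 days: +23 → Oct 1, 1620 (40 left).
Oct has 31 days: +31 → Nov 1, 1620 (9 left).
+9 → Nov 10, 1620.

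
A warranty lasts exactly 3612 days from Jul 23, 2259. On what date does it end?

June 12, 2269

+366 (one year; includes Feb 29, 2260) → Jul 23, 2260 (3246 left).
+365 (one year) → Jul 23, 2261 (2881 left).
+365 (one year) → Jul 23, 2262 (2516 left).
+365 (one year) → Jul 23, 2263 (2151 left).
+366 (one year; includes Feb 29, 2264) → Jul 23, 2264 (1785 left).
+365 (one year) → Jul 23, 2265 (1420 left).
+365 (one year) → Jul 23, 2266 (1055 left).
+365 (one year) → Jul 23, 2267 (690 left).
+366 (one year; includes Feb 29, 2268) → Jul 23, 2268 (324 left).
Jul has 31 days: +9 → Aug 1, 2268 (315 left).
Aug has 31 days: +31 → Sep 1, 2268 (284 left).
Sep has 30 days: +30 → Oct 1, 2268 (254 left).
Oct has 31 days: +31 → Nov 1, 2268 (223 left).
Nov has 30 days: +30 → Dec 1, 2268 (193 left).
Dec has 31 days: +31 → Jan 1, 2269 (162 left).
Jan has 31 days: +31 → Feb 1, 2269 (131 left).
Feb has 28 days: +28 → Mar 1, 2269 (103 left).
Mar has 31 days: +31 → Apr 1, 2269 (72 left).
Apr has 30 days: +30 → May 1, 2269 (42 left).
May has 31 days: +31 → Jun 1, 2269 (11 left).
+11 → Jun 12, 2269.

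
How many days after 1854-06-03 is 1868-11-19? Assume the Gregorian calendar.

Jun 3, 1854 → Jun 3, 1855: 365 days.
Jun 3, 1855 → Jun 3, 1856: 366 days (Feb 29, 1856 is in that span).
Jun 3, 1856 → Jun 3, 1857: 365 days.
Jun 3, 1857 → Jun 3, 1858: 365 days.
Jun 3, 1858 → Jun 3, 1859: 365 days.
Jun 3, 1859 → Jun 3, 1860: 366 days (Feb 29, 1860 is in that span).
Jun 3, 1860 → Jun 3, 1861: 365 days.
Jun 3, 1861 → Jun 3, 1862: 365 days.
Jun 3, 1862 → Jun 3, 1863: 365 days.
Jun 3, 1863 → Jun 3, 1864: 366 days (Feb 29, 1864 is in that span).
Jun 3, 1864 → Jun 3, 1865: 365 days.
Jun 3, 1865 → Jun 3, 1866: 365 days.
Jun 3, 1866 → Jun 3, 1867: 365 days.
Jun 3, 1867 → Jun 3, 1868: 366 days (Feb 29, 1868 is in that span).
Jun 3, 1868 → Jul 3, 1868: 30 days (June has 30).
Jul 3, 1868 → Aug 3, 1868: 31 days (July has 31).
Aug 3, 1868 → Sep 3, 1868: 31 days (August has 31).
Sep 3, 1868 → Oct 3, 1868: 30 days (September has 30).
Oct 3, 1868 → Nov 3, 1868: 31 days (October has 31).
Nov 3, 1868 → Nov 19, 1868: 16 days.
Total: 5283 days.

5283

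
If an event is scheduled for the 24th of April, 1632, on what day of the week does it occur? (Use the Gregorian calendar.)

Saturday

Doomsday rule: the anchor day for the 1600s is Tuesday. For year 32: 32÷12 = 2 r 8, and 8÷4 = 2, so 2+8+2 = 12.
Tuesday + 12 ≡ Sunday — that's 1632's doomsday.
In April the doomsday date is Apr 4.
Apr 24 is 20 days after Apr 4; 20 mod 7 = 6, so Sunday + 6 = Saturday.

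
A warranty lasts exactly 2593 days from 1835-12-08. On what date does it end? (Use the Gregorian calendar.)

+366 (one year; includes Feb 29, 1836) → Dec 8, 1836 (2227 left).
+365 (one year) → Dec 8, 1837 (1862 left).
+365 (one year) → Dec 8, 1838 (1497 left).
+365 (one year) → Dec 8, 1839 (1132 left).
+366 (one year; includes Feb 29, 1840) → Dec 8, 1840 (766 left).
+365 (one year) → Dec 8, 1841 (401 left).
+365 (one year) → Dec 8, 1842 (36 left).
Dec has 31 days: +24 → Jan 1, 1843 (12 left).
+12 → Jan 13, 1843.

January 13, 1843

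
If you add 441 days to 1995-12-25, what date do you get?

+366 (one year; includes Feb 29, 1996) → Dec 25, 1996 (75 left).
Dec has 31 days: +7 → Jan 1, 1997 (68 left).
Jan has 31 days: +31 → Feb 1, 1997 (37 left).
Feb has 28 days: +28 → Mar 1, 1997 (9 left).
+9 → Mar 10, 1997.

March 10, 1997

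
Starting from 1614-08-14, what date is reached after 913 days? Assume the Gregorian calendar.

February 12, 1617

+365 (one year) → Aug 14, 1615 (548 left).
+366 (one year; includes Feb 29, 1616) → Aug 14, 1616 (182 left).
Aug has 31 days: +18 → Sep 1, 1616 (164 left).
Sep has 30 days: +30 → Oct 1, 1616 (134 left).
Oct has 31 days: +31 → Nov 1, 1616 (103 left).
Nov has 30 days: +30 → Dec 1, 1616 (73 left).
Dec has 31 days: +31 → Jan 1, 1617 (42 left).
Jan has 31 days: +31 → Feb 1, 1617 (11 left).
+11 → Feb 12, 1617.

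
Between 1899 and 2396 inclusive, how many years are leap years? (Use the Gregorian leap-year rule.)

121

Multiples of 4 in [1899,2396]: 125.
Of those, multiples of 100: 5 (not leap unless ÷400).
Multiples of 400: 1.
Leap years = 125 − 5 + 1 = 121.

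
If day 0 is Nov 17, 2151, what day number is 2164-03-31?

4518

Nov 17, 2151 → Nov 17, 2152: 366 days (Feb 29, 2152 is in that span).
Nov 17, 2152 → Nov 17, 2153: 365 days.
Nov 17, 2153 → Nov 17, 2154: 365 days.
Nov 17, 2154 → Nov 17, 2155: 365 days.
Nov 17, 2155 → Nov 17, 2156: 366 days (Feb 29, 2156 is in that span).
Nov 17, 2156 → Nov 17, 2157: 365 days.
Nov 17, 2157 → Nov 17, 2158: 365 days.
Nov 17, 2158 → Nov 17, 2159: 365 days.
Nov 17, 2159 → Nov 17, 2160: 366 days (Feb 29, 2160 is in that span).
Nov 17, 2160 → Nov 17, 2161: 365 days.
Nov 17, 2161 → Nov 17, 2162: 365 days.
Nov 17, 2162 → Nov 17, 2163: 365 days.
Nov 17, 2163 → Dec 17, 2163: 30 days (November has 30).
Dec 17, 2163 → Jan 17, 2164: 31 days (December has 31).
Jan 17, 2164 → Feb 17, 2164: 31 days (January has 31).
Feb 17, 2164 → Mar 17, 2164: 29 days (February has 29).
Mar 17, 2164 → Mar 31, 2164: 14 days.
Total: 4518 days.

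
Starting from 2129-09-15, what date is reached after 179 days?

March 13, 2130

Sep has 30 days: +16 → Oct 1, 2129 (163 left).
Oct has 31 days: +31 → Nov 1, 2129 (132 left).
Nov has 30 days: +30 → Dec 1, 2129 (102 left).
Dec has 31 days: +31 → Jan 1, 2130 (71 left).
Jan has 31 days: +31 → Feb 1, 2130 (40 left).
Feb has 28 days: +28 → Mar 1, 2130 (12 left).
+12 → Mar 13, 2130.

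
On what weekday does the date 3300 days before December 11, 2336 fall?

Dec 11, 2336 is a Friday.
3300 mod 7 = 3, so 3300 days before a Friday is Friday − 3 = Tuesday.

Tuesday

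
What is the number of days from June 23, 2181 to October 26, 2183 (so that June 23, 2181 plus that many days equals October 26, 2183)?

Jun 23, 2181 → Jun 23, 2182: 365 days.
Jun 23, 2182 → Jun 23, 2183: 365 days.
Jun 23, 2183 → Jul 23, 2183: 30 days (June has 30).
Jul 23, 2183 → Aug 23, 2183: 31 days (July has 31).
Aug 23, 2183 → Sep 23, 2183: 31 days (August has 31).
Sep 23, 2183 → Oct 23, 2183: 30 days (September has 30).
Oct 23, 2183 → Oct 26, 2183: 3 days.
Total: 855 days.

855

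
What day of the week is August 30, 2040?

Thursday

January 1, 2040 is a Sunday.
Jan 1, 2040 → Feb 1, 2040: 31 days (January has 31).
Feb 1, 2040 → Mar 1, 2040: 29 days (February has 29).
Mar 1, 2040 → Apr 1, 2040: 31 days (March has 31).
Apr 1, 2040 → May 1, 2040: 30 days (April has 30).
May 1, 2040 → Jun 1, 2040: 31 days (May has 31).
Jun 1, 2040 → Jul 1, 2040: 30 days (June has 30).
Jul 1, 2040 → Aug 1, 2040: 31 days (July has 31).
Aug 1, 2040 → Aug 30, 2040: 29 days.
Total: 242 days.
242 mod 7 = 4, so Sunday + 4 = Thursday.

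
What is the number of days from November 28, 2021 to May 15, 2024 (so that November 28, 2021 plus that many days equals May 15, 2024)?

Nov 28, 2021 → Nov 28, 2022: 365 days.
Nov 28, 2022 → Nov 28, 2023: 365 days.
Nov 28, 2023 → Dec 28, 2023: 30 days (November has 30).
Dec 28, 2023 → Jan 28, 2024: 31 days (December has 31).
Jan 28, 2024 → Feb 28, 2024: 31 days (January has 31).
Feb 28, 2024 → Mar 28, 2024: 29 days (February has 29).
Mar 28, 2024 → Apr 28, 2024: 31 days (March has 31).
Apr 28, 2024 → May 15, 2024: 17 days.
Total: 899 days.

899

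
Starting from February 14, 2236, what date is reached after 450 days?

May 9, 2237

+366 (one year; includes Feb 29, 2236) → Feb 14, 2237 (84 left).
Feb has 28 days: +15 → Mar 1, 2237 (69 left).
Mar has 31 days: +31 → Apr 1, 2237 (38 left).
Apr has 30 days: +30 → May 1, 2237 (8 left).
+8 → May 9, 2237.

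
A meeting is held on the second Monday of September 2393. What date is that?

September 1, 2393 is a Wednesday.
The first Monday is therefore September 6 (5 days later).
The second Monday is 6 + 1×7 = September 13.

September 13, 2393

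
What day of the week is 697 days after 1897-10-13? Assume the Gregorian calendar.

Oct 13, 1897 is a Wednesday.
697 mod 7 = 4, so 697 days after a Wednesday is Wednesday + 4 = Sunday.

Sunday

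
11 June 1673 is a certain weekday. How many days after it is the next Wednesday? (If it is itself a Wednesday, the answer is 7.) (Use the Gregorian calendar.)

Jun 11, 1673 is a Sunday.
From Sunday to the next Wednesday is 3 days.

3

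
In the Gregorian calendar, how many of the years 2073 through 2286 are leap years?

51

Multiples of 4 in [2073,2286]: 53.
Of those, multiples of 100: 2 (not leap unless ÷400).
Multiples of 400: 0.
Leap years = 53 − 2 + 0 = 51.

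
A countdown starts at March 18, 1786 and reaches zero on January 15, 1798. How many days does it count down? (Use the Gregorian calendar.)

4321

Mar 18, 1786 → Mar 18, 1787: 365 days.
Mar 18, 1787 → Mar 18, 1788: 366 days (Feb 29, 1788 is in that span).
Mar 18, 1788 → Mar 18, 1789: 365 days.
Mar 18, 1789 → Mar 18, 1790: 365 days.
Mar 18, 1790 → Mar 18, 1791: 365 days.
Mar 18, 1791 → Mar 18, 1792: 366 days (Feb 29, 1792 is in that span).
Mar 18, 1792 → Mar 18, 1793: 365 days.
Mar 18, 1793 → Mar 18, 1794: 365 days.
Mar 18, 1794 → Mar 18, 1795: 365 days.
Mar 18, 1795 → Mar 18, 1796: 366 days (Feb 29, 1796 is in that span).
Mar 18, 1796 → Mar 18, 1797: 365 days.
Mar 18, 1797 → Apr 18, 1797: 31 days (March has 31).
Apr 18, 1797 → May 18, 1797: 30 days (April has 30).
May 18, 1797 → Jun 18, 1797: 31 days (May has 31).
Jun 18, 1797 → Jul 18, 1797: 30 days (June has 30).
Jul 18, 1797 → Aug 18, 1797: 31 days (July has 31).
Aug 18, 1797 → Sep 18, 1797: 31 days (August has 31).
Sep 18, 1797 → Oct 18, 1797: 30 days (September has 30).
Oct 18, 1797 → Nov 18, 1797: 31 days (October has 31).
Nov 18, 1797 → Dec 18, 1797: 30 days (November has 30).
Dec 18, 1797 → Jan 15, 1798: 28 days.
Total: 4321 days.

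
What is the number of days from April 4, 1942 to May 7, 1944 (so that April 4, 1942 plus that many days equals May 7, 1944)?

Apr 4, 1942 → Apr 4, 1943: 365 days.
Apr 4, 1943 → May 4, 1943: 30 days (April has 30).
May 4, 1943 → Jun 4, 1943: 31 days (May has 31).
Jun 4, 1943 → Jul 4, 1943: 30 days (June has 30).
Jul 4, 1943 → Aug 4, 1943: 31 days (July has 31).
Aug 4, 1943 → Sep 4, 1943: 31 days (August has 31).
Sep 4, 1943 → Oct 4, 1943: 30 days (September has 30).
Oct 4, 1943 → Nov 4, 1943: 31 days (October has 31).
Nov 4, 1943 → Dec 4, 1943: 30 days (November has 30).
Dec 4, 1943 → Jan 4, 1944: 31 days (December has 31).
Jan 4, 1944 → Feb 4, 1944: 31 days (January has 31).
Feb 4, 1944 → Mar 4, 1944: 29 days (February has 29).
Mar 4, 1944 → Apr 4, 1944: 31 days (March has 31).
Apr 4, 1944 → May 4, 1944: 30 days (April has 30).
May 4, 1944 → May 7, 1944: 3 days.
Total: 764 days.

764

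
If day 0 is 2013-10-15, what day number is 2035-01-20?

Oct 15, 2013 → Oct 15, 2014: 365 days.
Oct 15, 2014 → Oct 15, 2015: 365 days.
Oct 15, 2015 → Oct 15, 2016: 366 days (Feb 29, 2016 is in that span).
Oct 15, 2016 → Oct 15, 2017: 365 days.
Oct 15, 2017 → Oct 15, 2018: 365 days.
Oct 15, 2018 → Oct 15, 2019: 365 days.
Oct 15, 2019 → Oct 15, 2020: 366 days (Feb 29, 2020 is in that span).
Oct 15, 2020 → Oct 15, 2021: 365 days.
Oct 15, 2021 → Oct 15, 2022: 365 days.
Oct 15, 2022 → Oct 15, 2023: 365 days.
Oct 15, 2023 → Oct 15, 2024: 366 days (Feb 29, 2024 is in that span).
Oct 15, 2024 → Oct 15, 2025: 365 days.
Oct 15, 2025 → Oct 15, 2026: 365 days.
Oct 15, 2026 → Oct 15, 2027: 365 days.
Oct 15, 2027 → Oct 15, 2028: 366 days (Feb 29, 2028 is in that span).
Oct 15, 2028 → Oct 15, 2029: 365 days.
Oct 15, 2029 → Oct 15, 2030: 365 days.
Oct 15, 2030 → Oct 15, 2031: 365 days.
Oct 15, 2031 → Oct 15, 2032: 366 days (Feb 29, 2032 is in that span).
Oct 15, 2032 → Oct 15, 2033: 365 days.
Oct 15, 2033 → Oct 15, 2034: 365 days.
Oct 15, 2034 → Nov 15, 2034: 31 days (October has 31).
Nov 15, 2034 → Dec 15, 2034: 30 days (November has 30).
Dec 15, 2034 → Jan 15, 2035: 31 days (December has 31).
Jan 15, 2035 → Jan 20, 2035: 5 days.
Total: 7767 days.

7767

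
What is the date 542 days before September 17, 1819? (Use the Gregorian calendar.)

March 24, 1818

−365 (one year) → Sep 17, 1818 (177 left).
−17 → Aug 31, 1818 (end of Aug, 31 days; 160 left).
−31 → Jul 31, 1818 (end of Jul, 31 days; 129 left).
−31 → Jun 30, 1818 (end of Jun, 30 days; 98 left).
−30 → May 31, 1818 (end of May, 31 days; 68 left).
−31 → Apr 30, 1818 (end of Apr, 30 days; 37 left).
−30 → Mar 31, 1818 (end of Mar, 31 days; 7 left).
−7 → Mar 24, 1818.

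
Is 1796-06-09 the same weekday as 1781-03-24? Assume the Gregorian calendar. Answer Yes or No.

No

From Mar 24, 1781 to Jun 9, 1796 is 5556 days.
5556 mod 7 = 5, so they are different weekdays.
(Mar 24, 1781 is a Saturday; Jun 9, 1796 is a Thursday.)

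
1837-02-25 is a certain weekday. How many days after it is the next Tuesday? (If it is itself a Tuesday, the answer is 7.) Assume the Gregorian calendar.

Feb 25, 1837 is a Saturday.
From Saturday to the next Tuesday is 3 days.

3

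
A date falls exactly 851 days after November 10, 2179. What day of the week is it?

Sunday

Nov 10, 2179 is a Wednesday.
851 mod 7 = 4, so 851 days after a Wednesday is Wednesday + 4 = Sunday.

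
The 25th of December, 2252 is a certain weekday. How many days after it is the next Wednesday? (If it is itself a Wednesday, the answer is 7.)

4

Dec 25, 2252 is a Saturday.
From Saturday to the next Wednesday is 4 days.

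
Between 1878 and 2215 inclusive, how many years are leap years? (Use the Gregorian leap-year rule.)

Multiples of 4 in [1878,2215]: 84.
Of those, multiples of 100: 4 (not leap unless ÷400).
Multiples of 400: 1.
Leap years = 84 − 4 + 1 = 81.

81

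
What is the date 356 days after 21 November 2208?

Nov has 30 days: +10 → Dec 1, 2208 (346 left).
Dec has 31 days: +31 → Jan 1, 2209 (315 left).
Jan has 31 days: +31 → Feb 1, 2209 (284 left).
Feb has 28 days: +28 → Mar 1, 2209 (256 left).
Mar has 31 days: +31 → Apr 1, 2209 (225 left).
Apr has 30 days: +30 → May 1, 2209 (195 left).
May has 31 days: +31 → Jun 1, 2209 (164 left).
Jun has 30 days: +30 → Jul 1, 2209 (134 left).
Jul has 31 days: +31 → Aug 1, 2209 (103 left).
Aug has 31 days: +31 → Sep 1, 2209 (72 left).
Sep has 30 days: +30 → Oct 1, 2209 (42 left).
Oct has 31 days: +31 → Nov 1, 2209 (11 left).
+11 → Nov 12, 2209.

November 12, 2209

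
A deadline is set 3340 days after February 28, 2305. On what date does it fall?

April 22, 2314

+365 (one year) → Feb 28, 2306 (2975 left).
+365 (one year) → Feb 28, 2307 (2610 left).
+365 (one year) → Feb 28, 2308 (2245 left).
+366 (one year; includes Feb 29, 2308) → Feb 28, 2309 (1879 left).
+365 (one year) → Feb 28, 2310 (1514 left).
+365 (one year) → Feb 28, 2311 (1149 left).
+365 (one year) → Feb 28, 2312 (784 left).
+366 (one year; includes Feb 29, 2312) → Feb 28, 2313 (418 left).
+365 (one year) → Feb 28, 2314 (53 left).
Feb has 28 days: +1 → Mar 1, 2314 (52 left).
Mar has 31 days: +31 → Apr 1, 2314 (21 left).
+21 → Apr 22, 2314.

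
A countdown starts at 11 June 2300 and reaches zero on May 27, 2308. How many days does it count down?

Jun 11, 2300 → Jun 11, 2301: 365 days.
Jun 11, 2301 → Jun 11, 2302: 365 days.
Jun 11, 2302 → Jun 11, 2303: 365 days.
Jun 11, 2303 → Jun 11, 2304: 366 days (Feb 29, 2304 is in that span).
Jun 11, 2304 → Jun 11, 2305: 365 days.
Jun 11, 2305 → Jun 11, 2306: 365 days.
Jun 11, 2306 → Jun 11, 2307: 365 days.
Jun 11, 2307 → Jul 11, 2307: 30 days (June has 30).
Jul 11, 2307 → Aug 11, 2307: 31 days (July has 31).
Aug 11, 2307 → Sep 11, 2307: 31 days (August has 31).
Sep 11, 2307 → Oct 11, 2307: 30 days (September has 30).
Oct 11, 2307 → Nov 11, 2307: 31 days (October has 31).
Nov 11, 2307 → Dec 11, 2307: 30 days (November has 30).
Dec 11, 2307 → Jan 11, 2308: 31 days (December has 31).
Jan 11, 2308 → Feb 11, 2308: 31 days (January has 31).
Feb 11, 2308 → Mar 11, 2308: 29 days (February has 29).
Mar 11, 2308 → Apr 11, 2308: 31 days (March has 31).
Apr 11, 2308 → May 11, 2308: 30 days (April has 30).
May 11, 2308 → May 27, 2308: 16 days.
Total: 2907 days.

2907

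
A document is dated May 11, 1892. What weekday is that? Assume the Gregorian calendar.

Wednesday

Doomsday rule: the anchor day for the 1800s is Friday. For year 92: 92÷12 = 7 r 8, and 8÷4 = 2, so 7+8+2 = 17.
Friday + 17 ≡ Monday — that's 1892's doomsday.
In May the doomsday date is May 9.
May 11 is 2 days after May 9; 2 mod 7 = 2, so Monday + 2 = Wednesday.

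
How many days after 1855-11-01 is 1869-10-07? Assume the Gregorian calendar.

Nov 1, 1855 → Nov 1, 1856: 366 days (Feb 29, 1856 is in that span).
Nov 1, 1856 → Nov 1, 1857: 365 days.
Nov 1, 1857 → Nov 1, 1858: 365 days.
Nov 1, 1858 → Nov 1, 1859: 365 days.
Nov 1, 1859 → Nov 1, 1860: 366 days (Feb 29, 1860 is in that span).
Nov 1, 1860 → Nov 1, 1861: 365 days.
Nov 1, 1861 → Nov 1, 1862: 365 days.
Nov 1, 1862 → Nov 1, 1863: 365 days.
Nov 1, 1863 → Nov 1, 1864: 366 days (Feb 29, 1864 is in that span).
Nov 1, 1864 → Nov 1, 1865: 365 days.
Nov 1, 1865 → Nov 1, 1866: 365 days.
Nov 1, 1866 → Nov 1, 1867: 365 days.
Nov 1, 1867 → Nov 1, 1868: 366 days (Feb 29, 1868 is in that span).
Nov 1, 1868 → Dec 1, 1868: 30 days (November has 30).
Dec 1, 1868 → Jan 1, 1869: 31 days (December has 31).
Jan 1, 1869 → Feb 1, 1869: 31 days (January has 31).
Feb 1, 1869 → Mar 1, 1869: 28 days (February has 28).
Mar 1, 1869 → Apr 1, 1869: 31 days (March has 31).
Apr 1, 1869 → May 1, 1869: 30 days (April has 30).
May 1, 1869 → Jun 1, 1869: 31 days (May has 31).
Jun 1, 1869 → Jul 1, 1869: 30 days (June has 30).
Jul 1, 1869 → Aug 1, 1869: 31 days (July has 31).
Aug 1, 1869 → Sep 1, 1869: 31 days (August has 31).
Sep 1, 1869 → Oct 1, 1869: 30 days (September has 30).
Oct 1, 1869 → Oct 7, 1869: 6 days.
Total: 5089 days.

5089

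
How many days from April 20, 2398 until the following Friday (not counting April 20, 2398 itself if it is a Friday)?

4

Apr 20, 2398 is a Monday.
From Monday to the next Friday is 4 days.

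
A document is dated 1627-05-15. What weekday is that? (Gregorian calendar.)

Doomsday rule: the anchor day for the 1600s is Tuesday. For year 27: 27÷12 = 2 r 3, and 3÷4 = 0, so 2+3+0 = 5.
Tuesday + 5 ≡ Sunday — that's 1627's doomsday.
In May the doomsday date is May 9.
May 15 is 6 days after May 9; 6 mod 7 = 6, so Sunday + 6 = Saturday.

Saturday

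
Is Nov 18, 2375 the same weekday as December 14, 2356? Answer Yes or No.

From Dec 14, 2356 to Nov 18, 2375 is 6913 days.
6913 mod 7 = 4, so they are different weekdays.
(Dec 14, 2356 is a Friday; Nov 18, 2375 is a Tuesday.)

No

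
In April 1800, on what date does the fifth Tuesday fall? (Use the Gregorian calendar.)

April 29, 1800

April 1, 1800 is a Tuesday.
The first Tuesday is therefore April 1 (same day).
The fifth Tuesday is 1 + 4×7 = April 29.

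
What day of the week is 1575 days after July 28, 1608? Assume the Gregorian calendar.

First find the weekday of Jul 28, 1608. Doomsday rule: the anchor day for the 1600s is Tuesday. For year 08: 8÷12 = 0 r 8, and 8÷4 = 2, so 0+8+2 = 10.
Tuesday + 10 ≡ Friday — that's 1608's doomsday.
In July the doomsday date is Jul 11.
Jul 28 is 17 days after Jul 11; 17 mod 7 = 3, so Friday + 3 = Monday.
1575 mod 7 = 0, so 1575 days after a Monday is Monday + 0 = Monday.

Monday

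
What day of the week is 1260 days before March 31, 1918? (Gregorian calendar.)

First find the weekday of Mar 31, 1918. Doomsday rule: the anchor day for the 1900s is Wednesday. For year 18: 18÷12 = 1 r 6, and 6÷4 = 1, so 1+6+1 = 8.
Wednesday + 8 ≡ Thursday — that's 1918's doomsday.
In March the doomsday date is Mar 14.
Mar 31 is 17 days after Mar 14; 17 mod 7 = 3, so Thursday + 3 = Sunday.
1260 mod 7 = 0, so 1260 days before a Sunday is Sunday − 0 = Sunday.

Sunday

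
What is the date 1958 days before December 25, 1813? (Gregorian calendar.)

−365 (one year) → Dec 25, 1812 (1593 left).
−366 (one year; includes Feb 29, 1812) → Dec 25, 1811 (1227 left).
−365 (one year) → Dec 25, 1810 (862 left).
−365 (one year) → Dec 25, 1809 (497 left).
−365 (one year) → Dec 25, 1808 (132 left).
−25 → Nov 30, 1808 (end of Nov, 30 days; 107 left).
−30 → Oct 31, 1808 (end of Oct, 31 days; 77 left).
−31 → Sep 30, 1808 (end of Sep, 30 days; 46 left).
−30 → Aug 31, 1808 (end of Aug, 31 days; 16 left).
−16 → Aug 15, 1808.

August 15, 1808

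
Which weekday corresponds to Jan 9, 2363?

Doomsday rule: the anchor day for the 2300s is Wednesday. For year 63: 63÷12 = 5 r 3, and 3÷4 = 0, so 5+3+0 = 8.
Wednesday + 8 ≡ Thursday — that's 2363's doomsday.
In January the doomsday date is Jan 3 (2363 is not a leap year).
Jan 9 is 6 days after Jan 3; 6 mod 7 = 6, so Thursday + 6 = Wednesday.

Wednesday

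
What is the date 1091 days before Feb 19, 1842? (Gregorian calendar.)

−365 (one year) → Feb 19, 1841 (726 left).
−366 (one year; includes Feb 29, 1840) → Feb 19, 1840 (360 left).
−19 → Jan 31, 1840 (end of Jan, 31 days; 341 left).
−31 → Dec 31, 1839 (end of Dec, 31 days; 310 left).
−31 → Nov 30, 1839 (end of Nov, 30 days; 279 left).
−30 → Oct 31, 1839 (end of Oct, 31 days; 249 left).
−31 → Sep 30, 1839 (end of Sep, 30 days; 218 left).
−30 → Aug 31, 1839 (end of Aug, 31 days; 188 left).
−31 → Jul 31, 1839 (end of Jul, 31 days; 157 left).
−31 → Jun 30, 1839 (end of Jun, 30 days; 126 left).
−30 → May 31, 1839 (end of May, 31 days; 96 left).
−31 → Apr 30, 1839 (end of Apr, 30 days; 65 left).
−30 → Mar 31, 1839 (end of Mar, 31 days; 35 left).
−31 → Feb 28, 1839 (end of Feb, 28 days; 4 left).
−4 → Feb 24, 1839.

February 24, 1839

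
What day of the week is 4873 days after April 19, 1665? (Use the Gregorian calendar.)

First find the weekday of Apr 19, 1665. Doomsday rule: the anchor day for the 1600s is Tuesday. For year 65: 65÷12 = 5 r 5, and 5÷4 = 1, so 5+5+1 = 11.
Tuesday + 11 ≡ Saturday — that's 1665's doomsday.
In April the doomsday date is Apr 4.
Apr 19 is 15 days after Apr 4; 15 mod 7 = 1, so Saturday + 1 = Sunday.
4873 mod 7 = 1, so 4873 days after a Sunday is Sunday + 1 = Monday.

Monday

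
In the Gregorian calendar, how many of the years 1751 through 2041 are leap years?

71

Multiples of 4 in [1751,2041]: 73.
Of those, multiples of 100: 3 (not leap unless ÷400).
Multiples of 400: 1.
Leap years = 73 − 3 + 1 = 71.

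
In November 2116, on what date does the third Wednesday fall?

November 1, 2116 is a Sunday.
The first Wednesday is therefore November 4 (3 days later).
The third Wednesday is 4 + 2×7 = November 18.

November 18, 2116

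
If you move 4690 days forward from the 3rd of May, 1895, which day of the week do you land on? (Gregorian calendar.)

First find the weekday of May 3, 1895. Doomsday rule: the anchor day for the 1800s is Friday. For year 95: 95÷12 = 7 r 11, and 11÷4 = 2, so 7+11+2 = 20.
Friday + 20 ≡ Thursday — that's 1895's doomsday.
In May the doomsday date is May 9.
May 3 is 6 days before May 9; 6 mod 7 = 6, so Thursday − 6 = Friday.
4690 mod 7 = 0, so 4690 days after a Friday is Friday + 0 = Friday.

Friday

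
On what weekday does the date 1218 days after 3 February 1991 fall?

Sunday

Feb 3, 1991 is a Sunday.
1218 mod 7 = 0, so 1218 days after a Sunday is Sunday + 0 = Sunday.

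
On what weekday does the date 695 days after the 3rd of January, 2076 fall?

Sunday

First find the weekday of Jan 3, 2076. Doomsday rule: the anchor day for the 2000s is Tuesday. For year 76: 76÷12 = 6 r 4, and 4÷4 = 1, so 6+4+1 = 11.
Tuesday + 11 ≡ Saturday — that's 2076's doomsday.
In January the doomsday date is Jan 4 (2076 is a leap year (divisible by 4)).
Jan 3 is 1 day before Jan 4; 1 mod 7 = 1, so Saturday − 1 = Friday.
695 mod 7 = 2, so 695 days after a Friday is Friday + 2 = Sunday.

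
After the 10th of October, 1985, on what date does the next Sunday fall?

Oct 10, 1985 is a Thursday.
From Thursday to the next Sunday is 3 days.
Oct 10, 1985 + 3 = Oct 13, 1985.

October 13, 1985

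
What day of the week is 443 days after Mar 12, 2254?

Mar 12, 2254 is a Sunday.
443 mod 7 = 2, so 443 days after a Sunday is Sunday + 2 = Tuesday.

Tuesday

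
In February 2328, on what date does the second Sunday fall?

February 1, 2328 is a Wednesday.
The first Sunday is therefore February 5 (4 days later).
The second Sunday is 5 + 1×7 = February 12.

February 12, 2328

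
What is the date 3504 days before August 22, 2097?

January 18, 2088

−365 (one year) → Aug 22, 2096 (3139 left).
−366 (one year; includes Feb 29, 2096) → Aug 22, 2095 (2773 left).
−365 (one year) → Aug 22, 2094 (2408 left).
−365 (one year) → Aug 22, 2093 (2043 left).
−365 (one year) → Aug 22, 2092 (1678 left).
−366 (one year; includes Feb 29, 2092) → Aug 22, 2091 (1312 left).
−365 (one year) → Aug 22, 2090 (947 left).
−365 (one year) → Aug 22, 2089 (582 left).
−365 (one year) → Aug 22, 2088 (217 left).
−22 → Jul 31, 2088 (end of Jul, 31 days; 195 left).
−31 → Jun 30, 2088 (end of Jun, 30 days; 164 left).
−30 → May 31, 2088 (end of May, 31 days; 134 left).
−31 → Apr 30, 2088 (end of Apr, 30 days; 103 left).
−30 → Mar 31, 2088 (end of Mar, 31 days; 73 left).
−31 → Feb 29, 2088 (end of Feb, 29 days; 42 left).
−29 → Jan 31, 2088 (end of Jan, 31 days; 13 left).
−13 → Jan 18, 2088.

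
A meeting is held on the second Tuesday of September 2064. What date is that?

September 1, 2064 is a Monday.
The first Tuesday is therefore September 2 (1 days later).
The second Tuesday is 2 + 1×7 = September 9.

September 9, 2064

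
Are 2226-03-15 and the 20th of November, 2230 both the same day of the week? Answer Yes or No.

No

From Mar 15, 2226 to Nov 20, 2230 is 1711 days.
1711 mod 7 = 3, so they are different weekdays.
(Mar 15, 2226 is a Wednesday; Nov 20, 2230 is a Saturday.)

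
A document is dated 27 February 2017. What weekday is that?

Monday

January 1, 2017 is a Sunday.
Jan 1, 2017 → Feb 1, 2017: 31 days (January has 31).
Feb 1, 2017 → Feb 27, 2017: 26 days.
Total: 57 days.
57 mod 7 = 1, so Sunday + 1 = Monday.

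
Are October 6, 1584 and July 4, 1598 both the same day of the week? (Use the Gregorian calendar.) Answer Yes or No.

From Oct 6, 1584 to Jul 4, 1598 is 5019 days.
5019 mod 7 = 0, so they are the same weekday.
(Oct 6, 1584 is a Saturday; Jul 4, 1598 is a Saturday.)

Yes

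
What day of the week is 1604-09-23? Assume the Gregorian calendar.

Doomsday rule: the anchor day for the 1600s is Tuesday. For year 04: 4÷12 = 0 r 4, and 4÷4 = 1, so 0+4+1 = 5.
Tuesday + 5 ≡ Sunday — that's 1604's doomsday.
In September the doomsday date is Sep 5.
Sep 23 is 18 days after Sep 5; 18 mod 7 = 4, so Sunday + 4 = Thursday.

Thursday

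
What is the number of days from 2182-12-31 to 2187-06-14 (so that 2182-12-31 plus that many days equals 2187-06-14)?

1626

Dec 31, 2182 → Dec 31, 2183: 365 days.
Dec 31, 2183 → Dec 31, 2184: 366 days (Feb 29, 2184 is in that span).
Dec 31, 2184 → Dec 31, 2185: 365 days.
Dec 31, 2185 → Dec 31, 2186: 365 days.
Dec 31, 2186 → Jan 31, 2187: 31 days (December has 31).
Jan 31, 2187 → Feb 28, 2187: 28 days (January has 31).
Feb 28, 2187 → Mar 28, 2187: 28 days (February has 28).
Mar 28, 2187 → Apr 28, 2187: 31 days (March has 31).
Apr 28, 2187 → May 28, 2187: 30 days (April has 30).
May 28, 2187 → Jun 14, 2187: 17 days.
Total: 1626 days.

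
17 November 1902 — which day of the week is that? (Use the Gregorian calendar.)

Monday

Doomsday rule: the anchor day for the 1900s is Wednesday. For year 02: 2÷12 = 0 r 2, and 2÷4 = 0, so 0+2+0 = 2.
Wednesday + 2 ≡ Friday — that's 1902's doomsday.
In November the doomsday date is Nov 7.
Nov 17 is 10 days after Nov 7; 10 mod 7 = 3, so Friday + 3 = Monday.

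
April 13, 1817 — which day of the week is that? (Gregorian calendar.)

Doomsday rule: the anchor day for the 1800s is Friday. For year 17: 17÷12 = 1 r 5, and 5÷4 = 1, so 1+5+1 = 7.
Friday + 7 ≡ Friday — that's 1817's doomsday.
In April the doomsday date is Apr 4.
Apr 13 is 9 days after Apr 4; 9 mod 7 = 2, so Friday + 2 = Sunday.

Sunday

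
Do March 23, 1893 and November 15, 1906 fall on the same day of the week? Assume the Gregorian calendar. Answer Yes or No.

Yes

From Mar 23, 1893 to Nov 15, 1906 is 4984 days.
4984 mod 7 = 0, so they are the same weekday.
(Mar 23, 1893 is a Thursday; Nov 15, 1906 is a Thursday.)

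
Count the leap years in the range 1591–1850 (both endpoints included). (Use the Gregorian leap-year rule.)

63

Multiples of 4 in [1591,1850]: 65.
Of those, multiples of 100: 3 (not leap unless ÷400).
Multiples of 400: 1.
Leap years = 65 − 3 + 1 = 63.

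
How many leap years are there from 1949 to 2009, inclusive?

Multiples of 4 in [1949,2009]: 15.
Of those, multiples of 100: 1 (not leap unless ÷400).
Multiples of 400: 1.
Leap years = 15 − 1 + 1 = 15.

15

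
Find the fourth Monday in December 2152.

December 1, 2152 is a Friday.
The first Monday is therefore December 4 (3 days later).
The fourth Monday is 4 + 3×7 = December 25.

December 25, 2152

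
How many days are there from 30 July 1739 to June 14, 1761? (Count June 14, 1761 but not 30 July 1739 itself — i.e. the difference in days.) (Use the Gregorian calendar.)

Jul 30, 1739 → Jul 30, 1740: 366 days (Feb 29, 1740 is in that span).
Jul 30, 1740 → Jul 30, 1741: 365 days.
Jul 30, 1741 → Jul 30, 1742: 365 days.
Jul 30, 1742 → Jul 30, 1743: 365 days.
Jul 30, 1743 → Jul 30, 1744: 366 days (Feb 29, 1744 is in that span).
Jul 30, 1744 → Jul 30, 1745: 365 days.
Jul 30, 1745 → Jul 30, 1746: 365 days.
Jul 30, 1746 → Jul 30, 1747: 365 days.
Jul 30, 1747 → Jul 30, 1748: 366 days (Feb 29, 1748 is in that span).
Jul 30, 1748 → Jul 30, 1749: 365 days.
Jul 30, 1749 → Jul 30, 1750: 365 days.
Jul 30, 1750 → Jul 30, 1751: 365 days.
Jul 30, 1751 → Jul 30, 1752: 366 days (Feb 29, 1752 is in that span).
Jul 30, 1752 → Jul 30, 1753: 365 days.
Jul 30, 1753 → Jul 30, 1754: 365 days.
Jul 30, 1754 → Jul 30, 1755: 365 days.
Jul 30, 1755 → Jul 30, 1756: 366 days (Feb 29, 1756 is in that span).
Jul 30, 1756 → Jul 30, 1757: 365 days.
Jul 30, 1757 → Jul 30, 1758: 365 days.
Jul 30, 1758 → Jul 30, 1759: 365 days.
Jul 30, 1759 → Jul 30, 1760: 366 days (Feb 29, 1760 is in that span).
Jul 30, 1760 → Aug 30, 1760: 31 days (July has 31).
Aug 30, 1760 → Sep 30, 1760: 31 days (August has 31).
Sep 30, 1760 → Oct 30, 1760: 30 days (September has 30).
Oct 30, 1760 → Nov 30, 1760: 31 days (October has 31).
Nov 30, 1760 → Dec 30, 1760: 30 days (November has 30).
Dec 30, 1760 → Jan 30, 1761: 31 days (December has 31).
Jan 30, 1761 → Feb 28, 1761: 29 days (January has 31).
Feb 28, 1761 → Mar 28, 1761: 28 days (February has 28).
Mar 28, 1761 → Apr 28, 1761: 31 days (March has 31).
Apr 28, 1761 → May 28, 1761: 30 days (April has 30).
May 28, 1761 → Jun 14, 1761: 17 days.
Total: 7990 days.

7990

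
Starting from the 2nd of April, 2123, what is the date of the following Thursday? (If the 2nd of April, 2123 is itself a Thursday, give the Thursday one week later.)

Apr 2, 2123 is a Friday.
From Friday to the next Thursday is 6 days.
Apr 2, 2123 + 6 = Apr 8, 2123.

April 8, 2123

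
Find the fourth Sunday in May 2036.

May 25, 2036

May 1, 2036 is a Thursday.
The first Sunday is therefore May 4 (3 days later).
The fourth Sunday is 4 + 3×7 = May 25.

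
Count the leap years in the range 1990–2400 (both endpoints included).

Multiples of 4 in [1990,2400]: 103.
Of those, multiples of 100: 5 (not leap unless ÷400).
Multiples of 400: 2.
Leap years = 103 − 5 + 2 = 100.

100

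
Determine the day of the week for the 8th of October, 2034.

Doomsday rule: the anchor day for the 2000s is Tuesday. For year 34: 34÷12 = 2 r 10, and 10÷4 = 2, so 2+10+2 = 14.
Tuesday + 14 ≡ Tuesday — that's 2034's doomsday.
In October the doomsday date is Oct 10.
Oct 8 is 2 days before Oct 10; 2 mod 7 = 2, so Tuesday − 2 = Sunday.

Sunday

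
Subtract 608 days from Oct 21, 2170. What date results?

−365 (one year) → Oct 21, 2169 (243 left).
−21 → Sep 30, 2169 (end of Sep, 30 days; 222 left).
−30 → Aug 31, 2169 (end of Aug, 31 days; 192 left).
−31 → Jul 31, 2169 (end of Jul, 31 days; 161 left).
−31 → Jun 30, 2169 (end of Jun, 30 days; 130 left).
−30 → May 31, 2169 (end of May, 31 days; 100 left).
−31 → Apr 30, 2169 (end of Apr, 30 days; 69 left).
−30 → Mar 31, 2169 (end of Mar, 31 days; 39 left).
−31 → Feb 28, 2169 (end of Feb, 28 days; 8 left).
−8 → Feb 20, 2169.

February 20, 2169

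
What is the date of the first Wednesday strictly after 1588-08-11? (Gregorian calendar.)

Aug 11, 1588 is a Thursday.
From Thursday to the next Wednesday is 6 days.
Aug 11, 1588 + 6 = Aug 17, 1588.

August 17, 1588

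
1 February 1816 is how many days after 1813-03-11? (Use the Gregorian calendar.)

Mar 11, 1813 → Mar 11, 1814: 365 days.
Mar 11, 1814 → Mar 11, 1815: 365 days.
Mar 11, 1815 → Apr 11, 1815: 31 days (March has 31).
Apr 11, 1815 → May 11, 1815: 30 days (April has 30).
May 11, 1815 → Jun 11, 1815: 31 days (May has 31).
Jun 11, 1815 → Jul 11, 1815: 30 days (June has 30).
Jul 11, 1815 → Aug 11, 1815: 31 days (July has 31).
Aug 11, 1815 → Sep 11, 1815: 31 days (August has 31).
Sep 11, 1815 → Oct 11, 1815: 30 days (September has 30).
Oct 11, 1815 → Nov 11, 1815: 31 days (October has 31).
Nov 11, 1815 → Dec 11, 1815: 30 days (November has 30).
Dec 11, 1815 → Jan 11, 1816: 31 days (December has 31).
Jan 11, 1816 → Feb 1, 1816: 21 days.
Total: 1057 days.

1057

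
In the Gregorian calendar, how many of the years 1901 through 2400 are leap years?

Multiples of 4 in [1901,2400]: 125.
Of those, multiples of 100: 5 (not leap unless ÷400).
Multiples of 400: 2.
Leap years = 125 − 5 + 2 = 122.

122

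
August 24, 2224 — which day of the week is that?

Tuesday

January 1, 2224 is a Thursday.
Jan 1, 2224 → Feb 1, 2224: 31 days (January has 31).
Feb 1, 2224 → Mar 1, 2224: 29 days (February has 29).
Mar 1, 2224 → Apr 1, 2224: 31 days (March has 31).
Apr 1, 2224 → May 1, 2224: 30 days (April has 30).
May 1, 2224 → Jun 1, 2224: 31 days (May has 31).
Jun 1, 2224 → Jul 1, 2224: 30 days (June has 30).
Jul 1, 2224 → Aug 1, 2224: 31 days (July has 31).
Aug 1, 2224 → Aug 24, 2224: 23 days.
Total: 236 days.
236 mod 7 = 5, so Thursday + 5 = Tuesday.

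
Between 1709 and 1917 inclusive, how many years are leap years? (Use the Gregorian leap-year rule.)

50

Multiples of 4 in [1709,1917]: 52.
Of those, multiples of 100: 2 (not leap unless ÷400).
Multiples of 400: 0.
Leap years = 52 − 2 + 0 = 50.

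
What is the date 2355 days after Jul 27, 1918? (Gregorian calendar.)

January 6, 1925

+365 (one year) → Jul 27, 1919 (1990 left).
+366 (one year; includes Feb 29, 1920) → Jul 27, 1920 (1624 left).
+365 (one year) → Jul 27, 1921 (1259 left).
+365 (one year) → Jul 27, 1922 (894 left).
+365 (one year) → Jul 27, 1923 (529 left).
+366 (one year; includes Feb 29, 1924) → Jul 27, 1924 (163 left).
Jul has 31 days: +5 → Aug 1, 1924 (158 left).
Aug has 31 days: +31 → Sep 1, 1924 (127 left).
Sep has 30 days: +30 → Oct 1, 1924 (97 left).
Oct has 31 days: +31 → Nov 1, 1924 (66 left).
Nov has 30 days: +30 → Dec 1, 1924 (36 left).
Dec has 31 days: +31 → Jan 1, 1925 (5 left).
+5 → Jan 6, 1925.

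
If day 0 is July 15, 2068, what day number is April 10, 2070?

Jul 15, 2068 → Jul 15, 2069: 365 days.
Jul 15, 2069 → Aug 15, 2069: 31 days (July has 31).
Aug 15, 2069 → Sep 15, 2069: 31 days (August has 31).
Sep 15, 2069 → Oct 15, 2069: 30 days (September has 30).
Oct 15, 2069 → Nov 15, 2069: 31 days (October has 31).
Nov 15, 2069 → Dec 15, 2069: 30 days (November has 30).
Dec 15, 2069 → Jan 15, 2070: 31 days (December has 31).
Jan 15, 2070 → Feb 15, 2070: 31 days (January has 31).
Feb 15, 2070 → Mar 15, 2070: 28 days (February has 28).
Mar 15, 2070 → Apr 10, 2070: 26 days.
Total: 634 days.

634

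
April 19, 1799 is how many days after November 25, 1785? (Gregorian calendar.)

Nov 25, 1785 → Nov 25, 1786: 365 days.
Nov 25, 1786 → Nov 25, 1787: 365 days.
Nov 25, 1787 → Nov 25, 1788: 366 days (Feb 29, 1788 is in that span).
Nov 25, 1788 → Nov 25, 1789: 365 days.
Nov 25, 1789 → Nov 25, 1790: 365 days.
Nov 25, 1790 → Nov 25, 1791: 365 days.
Nov 25, 1791 → Nov 25, 1792: 366 days (Feb 29, 1792 is in that span).
Nov 25, 1792 → Nov 25, 1793: 365 days.
Nov 25, 1793 → Nov 25, 1794: 365 days.
Nov 25, 1794 → Nov 25, 1795: 365 days.
Nov 25, 1795 → Nov 25, 1796: 366 days (Feb 29, 1796 is in that span).
Nov 25, 1796 → Nov 25, 1797: 365 days.
Nov 25, 1797 → Nov 25, 1798: 365 days.
Nov 25, 1798 → Dec 25, 1798: 30 days (November has 30).
Dec 25, 1798 → Jan 25, 1799: 31 days (December has 31).
Jan 25, 1799 → Feb 25, 1799: 31 days (January has 31).
Feb 25, 1799 → Mar 25, 1799: 28 days (February has 28).
Mar 25, 1799 → Apr 19, 1799: 25 days.
Total: 4893 days.

4893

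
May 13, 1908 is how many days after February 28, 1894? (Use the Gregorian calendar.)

Feb 28, 1894 → Feb 28, 1895: 365 days.
Feb 28, 1895 → Feb 28, 1896: 365 days.
Feb 28, 1896 → Feb 28, 1897: 366 days (Feb 29, 1896 is in that span).
Feb 28, 1897 → Feb 28, 1898: 365 days.
Feb 28, 1898 → Feb 28, 1899: 365 days.
Feb 28, 1899 → Feb 28, 1900: 365 days.
Feb 28, 1900 → Feb 28, 1901: 365 days.
Feb 28, 1901 → Feb 28, 1902: 365 days.
Feb 28, 1902 → Feb 28, 1903: 365 days.
Feb 28, 1903 → Feb 28, 1904: 365 days.
Feb 28, 1904 → Feb 28, 1905: 366 days (Feb 29, 1904 is in that span).
Feb 28, 1905 → Feb 28, 1906: 365 days.
Feb 28, 1906 → Feb 28, 1907: 365 days.
Feb 28, 1907 → Feb 28, 1908: 365 days.
Feb 28, 1908 → Mar 28, 1908: 29 days (February has 29).
Mar 28, 1908 → Apr 28, 1908: 31 days (March has 31).
Apr 28, 1908 → May 13, 1908: 15 days.
Total: 5187 days.

5187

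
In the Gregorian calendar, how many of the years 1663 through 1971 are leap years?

74

Multiples of 4 in [1663,1971]: 77.
Of those, multiples of 100: 3 (not leap unless ÷400).
Multiples of 400: 0.
Leap years = 77 − 3 + 0 = 74.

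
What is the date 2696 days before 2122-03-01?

October 13, 2114

−365 (one year) → Mar 1, 2121 (2331 left).
−365 (one year) → Mar 1, 2120 (1966 left).
−366 (one year; includes Feb 29, 2120) → Mar 1, 2119 (1600 left).
−365 (one year) → Mar 1, 2118 (1235 left).
−365 (one year) → Mar 1, 2117 (870 left).
−365 (one year) → Mar 1, 2116 (505 left).
−366 (one year; includes Feb 29, 2116) → Mar 1, 2115 (139 left).
−1 → Feb 28, 2115 (end of Feb, 28 days; 138 left).
−28 → Jan 31, 2115 (end of Jan, 31 days; 110 left).
−31 → Dec 31, 2114 (end of Dec, 31 days; 79 left).
−31 → Nov 30, 2114 (end of Nov, 30 days; 48 left).
−30 → Oct 31, 2114 (end of Oct, 31 days; 18 left).
−18 → Oct 13, 2114.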